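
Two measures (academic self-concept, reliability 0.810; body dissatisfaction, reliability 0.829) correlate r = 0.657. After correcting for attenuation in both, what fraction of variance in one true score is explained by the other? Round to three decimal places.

Disattenuated r = 0.657 / √(0.810 × 0.829) = 0.657 / 0.8194 = 0.8018.
Shared true-score variance = 0.8018² = 0.6429 ≈ 0.643.

0.643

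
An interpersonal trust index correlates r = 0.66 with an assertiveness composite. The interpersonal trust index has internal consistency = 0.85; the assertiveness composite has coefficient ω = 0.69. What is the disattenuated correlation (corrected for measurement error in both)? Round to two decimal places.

0.86

r_true = r_obs / √(r_xx · r_yy) = 0.66 / √(0.85 × 0.69) = 0.66 / √0.5865 = 0.66 / 0.7658 ≈ 0.86.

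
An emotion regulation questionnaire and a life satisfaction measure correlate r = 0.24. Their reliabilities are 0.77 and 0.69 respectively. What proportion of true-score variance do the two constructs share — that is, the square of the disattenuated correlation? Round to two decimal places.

0.11

Disattenuated r = 0.24 / √(0.77 × 0.69) = 0.24 / 0.7289 = 0.3293.
Shared true-score variance = 0.3293² = 0.1084 ≈ 0.11.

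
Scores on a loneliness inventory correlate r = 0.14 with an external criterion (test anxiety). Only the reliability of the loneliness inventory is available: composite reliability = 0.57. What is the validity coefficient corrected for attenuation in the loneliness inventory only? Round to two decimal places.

0.19

Single correction: r_c = r_obs / √r_xx = 0.14 / √0.57 = 0.14 / 0.7550 ≈ 0.19.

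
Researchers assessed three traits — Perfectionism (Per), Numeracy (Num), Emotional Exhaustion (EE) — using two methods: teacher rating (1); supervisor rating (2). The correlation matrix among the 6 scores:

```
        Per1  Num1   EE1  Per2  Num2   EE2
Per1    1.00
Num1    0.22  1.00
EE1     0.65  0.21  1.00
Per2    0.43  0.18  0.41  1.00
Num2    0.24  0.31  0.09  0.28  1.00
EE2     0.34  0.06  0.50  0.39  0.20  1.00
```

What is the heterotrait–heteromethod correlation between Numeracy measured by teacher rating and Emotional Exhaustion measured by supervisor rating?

Different traits and methods: r(Num1, EE2) = 0.06.

0.06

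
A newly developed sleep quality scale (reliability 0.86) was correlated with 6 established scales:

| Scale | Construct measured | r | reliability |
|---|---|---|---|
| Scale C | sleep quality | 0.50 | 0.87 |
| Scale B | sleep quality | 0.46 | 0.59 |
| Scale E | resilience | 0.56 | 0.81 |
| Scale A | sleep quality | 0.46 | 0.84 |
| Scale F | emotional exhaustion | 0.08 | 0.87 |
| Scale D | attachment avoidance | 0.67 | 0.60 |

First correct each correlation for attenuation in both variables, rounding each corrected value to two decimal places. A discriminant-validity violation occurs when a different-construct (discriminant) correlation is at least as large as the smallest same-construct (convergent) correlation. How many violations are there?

2

Disattenuated r (r / √(r_scale · r_new)):
  Scale C (conv): 0.50 / √(0.87·0.86) = 0.58
  Scale B (conv): 0.46 / √(0.59·0.86) = 0.65
  Scale E (disc): 0.56 / √(0.81·0.86) = 0.67
  Scale A (conv): 0.46 / √(0.84·0.86) = 0.54
  Scale F (disc): 0.08 / √(0.87·0.86) = 0.09
  Scale D (disc): 0.67 / √(0.60·0.86) = 0.93
Smallest convergent = 0.54. Discriminant values: 0.67, 0.09, 0.93; count ≥ 0.54 → 2.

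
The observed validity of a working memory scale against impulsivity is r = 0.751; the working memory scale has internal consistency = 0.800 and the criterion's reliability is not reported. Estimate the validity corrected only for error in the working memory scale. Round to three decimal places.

Single correction: r_c = r_obs / √r_xx = 0.751 / √0.800 = 0.751 / 0.8944 ≈ 0.840.

0.840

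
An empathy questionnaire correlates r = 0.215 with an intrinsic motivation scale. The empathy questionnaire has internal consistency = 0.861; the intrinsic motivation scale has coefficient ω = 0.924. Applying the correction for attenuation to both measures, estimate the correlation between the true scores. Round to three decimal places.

r_true = r_obs / √(r_xx · r_yy) = 0.215 / √(0.861 × 0.924) = 0.215 / √0.795564 = 0.215 / 0.8919 ≈ 0.241.

0.241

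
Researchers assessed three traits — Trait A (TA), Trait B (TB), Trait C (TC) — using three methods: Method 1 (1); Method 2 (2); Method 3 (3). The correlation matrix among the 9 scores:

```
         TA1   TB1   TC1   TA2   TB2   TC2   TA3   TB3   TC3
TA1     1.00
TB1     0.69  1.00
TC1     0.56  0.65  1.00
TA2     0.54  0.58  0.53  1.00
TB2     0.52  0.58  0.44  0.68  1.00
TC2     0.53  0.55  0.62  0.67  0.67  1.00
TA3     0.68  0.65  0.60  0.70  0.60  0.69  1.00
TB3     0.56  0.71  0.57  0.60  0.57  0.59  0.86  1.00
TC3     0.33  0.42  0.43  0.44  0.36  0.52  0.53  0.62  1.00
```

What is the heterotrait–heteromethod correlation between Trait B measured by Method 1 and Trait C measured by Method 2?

0.55

Different traits and methods: r(TB1, TC2) = 0.55.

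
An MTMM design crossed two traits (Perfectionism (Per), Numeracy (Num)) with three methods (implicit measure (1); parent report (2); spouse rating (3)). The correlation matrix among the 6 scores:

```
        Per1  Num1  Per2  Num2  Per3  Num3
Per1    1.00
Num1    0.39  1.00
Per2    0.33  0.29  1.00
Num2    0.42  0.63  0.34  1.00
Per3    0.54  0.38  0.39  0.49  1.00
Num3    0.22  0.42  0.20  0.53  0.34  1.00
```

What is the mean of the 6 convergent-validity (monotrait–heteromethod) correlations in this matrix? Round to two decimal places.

0.47

Convergent values: 0.33, 0.54, 0.39, 0.63, 0.42, 0.53; mean = 2.84/6 = 0.47.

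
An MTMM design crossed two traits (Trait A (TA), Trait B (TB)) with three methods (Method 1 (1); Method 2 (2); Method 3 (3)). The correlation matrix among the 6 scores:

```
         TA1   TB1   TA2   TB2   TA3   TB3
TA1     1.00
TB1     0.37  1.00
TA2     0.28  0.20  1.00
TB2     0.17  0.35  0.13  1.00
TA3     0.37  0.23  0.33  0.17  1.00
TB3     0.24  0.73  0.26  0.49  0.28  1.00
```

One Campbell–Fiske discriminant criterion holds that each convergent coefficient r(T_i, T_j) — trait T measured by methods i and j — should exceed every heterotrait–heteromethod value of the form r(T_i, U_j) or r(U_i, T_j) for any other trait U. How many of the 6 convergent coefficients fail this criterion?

0

Checking each validity diagonal entry against its comparison values:
TA (methods 1·2): 0.28 vs {0.17, 0.20} → pass.
TA (methods 1·3): 0.37 vs {0.24, 0.23} → pass.
TA (methods 2·3): 0.33 vs {0.26, 0.17} → pass.
TB (methods 1·2): 0.35 vs {0.20, 0.17} → pass.
TB (methods 1·3): 0.73 vs {0.23, 0.24} → pass.
TB (methods 2·3): 0.49 vs {0.17, 0.26} → pass.
0 of 6 fail.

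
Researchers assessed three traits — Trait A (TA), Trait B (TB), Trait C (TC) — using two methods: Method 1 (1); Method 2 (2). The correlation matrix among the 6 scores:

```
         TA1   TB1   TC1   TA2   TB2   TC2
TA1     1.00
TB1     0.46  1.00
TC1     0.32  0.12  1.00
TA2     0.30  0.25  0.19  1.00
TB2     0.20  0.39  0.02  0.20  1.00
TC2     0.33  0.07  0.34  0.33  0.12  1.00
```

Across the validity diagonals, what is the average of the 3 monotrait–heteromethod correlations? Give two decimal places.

Convergent values: 0.30, 0.39, 0.34; mean = 1.03/3 = 0.34.

0.34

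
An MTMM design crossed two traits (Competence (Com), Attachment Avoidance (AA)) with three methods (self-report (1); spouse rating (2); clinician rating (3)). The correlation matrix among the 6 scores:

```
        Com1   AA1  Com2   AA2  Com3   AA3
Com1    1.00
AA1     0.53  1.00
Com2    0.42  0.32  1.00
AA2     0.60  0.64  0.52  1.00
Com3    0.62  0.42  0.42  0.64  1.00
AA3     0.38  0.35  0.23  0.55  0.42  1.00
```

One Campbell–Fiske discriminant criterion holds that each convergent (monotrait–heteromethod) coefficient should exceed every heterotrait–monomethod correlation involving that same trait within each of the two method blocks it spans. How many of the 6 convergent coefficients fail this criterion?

Each convergent coefficient versus the relevant comparison correlations:
Com (methods 1·2): 0.42 vs {0.53, 0.52} → fail.
Com (methods 1·3): 0.62 vs {0.53, 0.42} → pass.
Com (methods 2·3): 0.42 vs {0.52, 0.42} → fail.
AA (methods 1·2): 0.64 vs {0.53, 0.52} → pass.
AA (methods 1·3): 0.35 vs {0.53, 0.42} → fail.
AA (methods 2·3): 0.55 vs {0.52, 0.42} → pass.
3 of 6 fail.

3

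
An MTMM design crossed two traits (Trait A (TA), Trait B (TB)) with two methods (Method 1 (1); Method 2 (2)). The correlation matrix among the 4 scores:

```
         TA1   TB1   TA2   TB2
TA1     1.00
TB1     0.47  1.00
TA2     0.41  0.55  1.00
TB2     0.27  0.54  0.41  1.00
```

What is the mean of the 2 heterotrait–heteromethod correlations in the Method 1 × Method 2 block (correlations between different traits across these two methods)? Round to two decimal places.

0.41

HTHM values (method 1 × method 2): 0.27, 0.55; mean = 0.82/2 = 0.41.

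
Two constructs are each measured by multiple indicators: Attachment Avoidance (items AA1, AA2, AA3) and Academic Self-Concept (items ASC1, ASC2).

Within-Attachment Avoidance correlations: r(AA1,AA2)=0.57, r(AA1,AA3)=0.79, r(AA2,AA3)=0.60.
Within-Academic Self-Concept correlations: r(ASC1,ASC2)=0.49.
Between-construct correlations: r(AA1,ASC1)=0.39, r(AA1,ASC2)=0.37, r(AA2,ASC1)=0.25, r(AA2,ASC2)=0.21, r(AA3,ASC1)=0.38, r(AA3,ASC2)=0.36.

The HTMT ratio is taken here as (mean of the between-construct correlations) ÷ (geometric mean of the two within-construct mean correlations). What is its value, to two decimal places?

0.58

Mean heterotrait r = 1.96/6 = 0.3267.
Mean within-AA = 1.96/3 = 0.6533; mean within-ASC = 0.49/1 = 0.4900.
Geometric mean = √(0.6533 × 0.4900) = 0.5658.
HTMT = 0.3267 / 0.5658 = 0.58.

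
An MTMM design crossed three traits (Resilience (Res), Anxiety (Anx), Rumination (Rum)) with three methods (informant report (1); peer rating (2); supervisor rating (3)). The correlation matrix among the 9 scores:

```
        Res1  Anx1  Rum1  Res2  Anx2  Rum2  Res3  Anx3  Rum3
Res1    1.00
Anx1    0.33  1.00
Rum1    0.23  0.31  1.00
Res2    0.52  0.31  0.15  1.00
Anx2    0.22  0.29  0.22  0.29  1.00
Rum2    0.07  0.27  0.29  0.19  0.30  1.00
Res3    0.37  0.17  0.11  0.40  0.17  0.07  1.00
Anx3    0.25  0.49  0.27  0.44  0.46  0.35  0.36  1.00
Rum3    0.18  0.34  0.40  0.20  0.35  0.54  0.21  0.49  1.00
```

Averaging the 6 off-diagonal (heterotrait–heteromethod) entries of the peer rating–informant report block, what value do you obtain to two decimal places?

HTHM values (method 2 × method 1): 0.31, 0.15, 0.22, 0.22, 0.07, 0.27; mean = 1.24/6 = 0.21.

0.21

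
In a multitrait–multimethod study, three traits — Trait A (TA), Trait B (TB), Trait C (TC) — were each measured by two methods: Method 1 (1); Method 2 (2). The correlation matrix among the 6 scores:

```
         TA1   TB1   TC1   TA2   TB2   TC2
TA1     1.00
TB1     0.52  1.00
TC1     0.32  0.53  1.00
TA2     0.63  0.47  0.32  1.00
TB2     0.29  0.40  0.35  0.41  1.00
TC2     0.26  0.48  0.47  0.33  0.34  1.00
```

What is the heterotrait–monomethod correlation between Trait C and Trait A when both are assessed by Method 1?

0.32

Different traits, same method: r(TC1, TA1) = 0.32.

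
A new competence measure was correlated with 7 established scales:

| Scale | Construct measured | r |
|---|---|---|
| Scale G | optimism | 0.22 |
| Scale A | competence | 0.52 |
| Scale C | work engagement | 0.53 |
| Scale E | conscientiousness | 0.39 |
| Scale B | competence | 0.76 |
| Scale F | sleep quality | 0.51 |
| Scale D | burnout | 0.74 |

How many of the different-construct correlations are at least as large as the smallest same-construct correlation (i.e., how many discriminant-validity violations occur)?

2

Convergent (same construct = competence): Scale A, Scale B.
Smallest convergent = 0.52. Discriminant values: 0.22, 0.53, 0.39, 0.51, 0.74; count ≥ 0.52 → 2.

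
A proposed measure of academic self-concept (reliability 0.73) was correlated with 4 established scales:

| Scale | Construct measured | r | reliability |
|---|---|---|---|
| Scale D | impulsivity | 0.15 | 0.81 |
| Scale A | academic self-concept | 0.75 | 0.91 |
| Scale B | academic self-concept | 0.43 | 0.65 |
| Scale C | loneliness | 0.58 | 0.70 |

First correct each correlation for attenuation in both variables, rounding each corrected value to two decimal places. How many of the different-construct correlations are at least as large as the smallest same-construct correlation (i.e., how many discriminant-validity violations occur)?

1

Disattenuated r (r / √(r_scale · r_new)):
  Scale D (disc): 0.15 / √(0.81·0.73) = 0.20
  Scale A (conv): 0.75 / √(0.91·0.73) = 0.92
  Scale B (conv): 0.43 / √(0.65·0.73) = 0.62
  Scale C (disc): 0.58 / √(0.70·0.73) = 0.81
Smallest convergent = 0.62. Discriminant values: 0.20, 0.81; count ≥ 0.62 → 1.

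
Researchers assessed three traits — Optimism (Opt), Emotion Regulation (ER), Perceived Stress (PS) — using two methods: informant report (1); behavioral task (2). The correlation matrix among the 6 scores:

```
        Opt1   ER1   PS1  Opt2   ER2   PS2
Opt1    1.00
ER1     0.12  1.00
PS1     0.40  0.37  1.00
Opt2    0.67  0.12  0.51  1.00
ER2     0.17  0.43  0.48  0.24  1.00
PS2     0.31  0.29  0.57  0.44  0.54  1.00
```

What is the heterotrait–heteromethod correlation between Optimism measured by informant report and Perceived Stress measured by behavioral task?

Different traits and methods: r(Opt1, PS2) = 0.31.

0.31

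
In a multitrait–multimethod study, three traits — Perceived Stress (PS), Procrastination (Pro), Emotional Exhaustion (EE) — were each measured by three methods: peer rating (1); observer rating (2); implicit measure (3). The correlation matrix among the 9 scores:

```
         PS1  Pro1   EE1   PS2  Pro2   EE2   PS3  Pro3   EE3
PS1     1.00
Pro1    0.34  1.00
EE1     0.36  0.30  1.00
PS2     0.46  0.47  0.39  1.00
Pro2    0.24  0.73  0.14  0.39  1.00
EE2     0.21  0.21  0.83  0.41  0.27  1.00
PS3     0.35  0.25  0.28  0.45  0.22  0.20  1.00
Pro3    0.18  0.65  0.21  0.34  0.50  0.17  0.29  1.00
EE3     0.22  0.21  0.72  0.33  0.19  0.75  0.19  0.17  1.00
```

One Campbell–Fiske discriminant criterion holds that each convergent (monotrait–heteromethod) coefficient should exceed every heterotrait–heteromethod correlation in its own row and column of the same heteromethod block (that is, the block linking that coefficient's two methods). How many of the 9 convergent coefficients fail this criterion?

1

Checking each validity diagonal entry against its comparison values:
PS (methods 1·2): 0.46 vs {0.24, 0.47, 0.21, 0.39} → fail.
PS (methods 1·3): 0.35 vs {0.18, 0.25, 0.22, 0.28} → pass.
PS (methods 2·3): 0.45 vs {0.34, 0.22, 0.33, 0.20} → pass.
Pro (methods 1·2): 0.73 vs {0.47, 0.24, 0.21, 0.14} → pass.
Pro (methods 1·3): 0.65 vs {0.25, 0.18, 0.21, 0.21} → pass.
Pro (methods 2·3): 0.50 vs {0.22, 0.34, 0.19, 0.17} → pass.
EE (methods 1·2): 0.83 vs {0.39, 0.21, 0.14, 0.21} → pass.
EE (methods 1·3): 0.72 vs {0.28, 0.22, 0.21, 0.21} → pass.
EE (methods 2·3): 0.75 vs {0.20, 0.33, 0.17, 0.19} → pass.
1 of 9 fail.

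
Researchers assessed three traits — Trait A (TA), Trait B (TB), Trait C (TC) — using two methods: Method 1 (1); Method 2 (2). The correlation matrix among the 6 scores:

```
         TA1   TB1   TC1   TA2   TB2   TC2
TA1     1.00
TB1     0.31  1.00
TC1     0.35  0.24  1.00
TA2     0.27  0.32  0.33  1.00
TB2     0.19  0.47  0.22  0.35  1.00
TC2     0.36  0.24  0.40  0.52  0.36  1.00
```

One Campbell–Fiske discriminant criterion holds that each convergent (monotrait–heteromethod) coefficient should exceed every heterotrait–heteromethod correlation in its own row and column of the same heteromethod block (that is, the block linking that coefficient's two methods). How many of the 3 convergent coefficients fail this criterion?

1

Each convergent coefficient versus the relevant comparison correlations:
TA (methods 1·2): 0.27 vs {0.19, 0.32, 0.36, 0.33} → fail.
TB (methods 1·2): 0.47 vs {0.32, 0.19, 0.24, 0.22} → pass.
TC (methods 1·2): 0.40 vs {0.33, 0.36, 0.22, 0.24} → pass.
1 of 3 fail.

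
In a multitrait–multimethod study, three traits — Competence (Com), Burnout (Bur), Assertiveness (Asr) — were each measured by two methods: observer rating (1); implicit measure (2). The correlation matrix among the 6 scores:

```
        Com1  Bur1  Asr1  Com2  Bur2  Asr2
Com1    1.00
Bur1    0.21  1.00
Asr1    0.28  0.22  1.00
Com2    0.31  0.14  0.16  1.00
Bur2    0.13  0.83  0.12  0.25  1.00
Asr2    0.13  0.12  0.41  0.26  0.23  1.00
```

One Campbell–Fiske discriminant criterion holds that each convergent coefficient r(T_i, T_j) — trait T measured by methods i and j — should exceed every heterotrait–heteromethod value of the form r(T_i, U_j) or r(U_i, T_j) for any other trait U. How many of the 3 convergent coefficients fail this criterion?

Convergent coefficients and their comparison sets:
Com (methods 1·2): 0.31 vs {0.13, 0.14, 0.13, 0.16} → pass.
Bur (methods 1·2): 0.83 vs {0.14, 0.13, 0.12, 0.12} → pass.
Asr (methods 1·2): 0.41 vs {0.16, 0.13, 0.12, 0.12} → pass.
0 of 3 fail.

0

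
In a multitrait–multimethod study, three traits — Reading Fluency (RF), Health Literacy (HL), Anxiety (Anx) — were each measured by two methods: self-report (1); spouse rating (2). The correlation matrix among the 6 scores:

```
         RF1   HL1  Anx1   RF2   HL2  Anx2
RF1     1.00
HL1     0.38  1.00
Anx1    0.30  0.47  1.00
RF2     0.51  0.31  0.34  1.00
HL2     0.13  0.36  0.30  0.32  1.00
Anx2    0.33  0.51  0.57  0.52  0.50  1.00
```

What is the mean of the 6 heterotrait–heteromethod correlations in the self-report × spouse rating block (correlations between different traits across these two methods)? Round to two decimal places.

0.32

HTHM values (method 1 × method 2): 0.13, 0.33, 0.31, 0.51, 0.34, 0.30; mean = 1.92/6 = 0.32.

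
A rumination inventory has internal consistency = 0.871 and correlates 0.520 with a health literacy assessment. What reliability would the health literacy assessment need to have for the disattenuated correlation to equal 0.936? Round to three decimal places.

r_true = r_obs / √(r_xx · r_yy) ⇒ 0.936 = 0.520 / √(0.871 · r_yy).
√(0.871 · r_yy) = 0.520 / 0.936 = 0.5556; 0.871 · r_yy = 0.3087; r_yy = 0.3087 / 0.871 ≈ 0.354.

0.354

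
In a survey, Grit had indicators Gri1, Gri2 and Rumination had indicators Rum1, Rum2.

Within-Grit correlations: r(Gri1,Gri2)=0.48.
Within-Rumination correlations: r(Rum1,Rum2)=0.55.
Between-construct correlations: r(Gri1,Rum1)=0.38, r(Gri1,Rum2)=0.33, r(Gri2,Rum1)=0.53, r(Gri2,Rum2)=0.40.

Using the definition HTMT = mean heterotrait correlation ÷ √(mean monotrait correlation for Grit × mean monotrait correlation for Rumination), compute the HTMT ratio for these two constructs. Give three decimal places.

Between-construct mean = 1.64/4 = 0.4100.
Mean within-Gri = 0.48/1 = 0.4800; mean within-Rum = 0.55/1 = 0.5500.
Geometric mean = √(0.4800 × 0.5500) = 0.5138.
HTMT = 0.4100 / 0.5138 = 0.798.

0.798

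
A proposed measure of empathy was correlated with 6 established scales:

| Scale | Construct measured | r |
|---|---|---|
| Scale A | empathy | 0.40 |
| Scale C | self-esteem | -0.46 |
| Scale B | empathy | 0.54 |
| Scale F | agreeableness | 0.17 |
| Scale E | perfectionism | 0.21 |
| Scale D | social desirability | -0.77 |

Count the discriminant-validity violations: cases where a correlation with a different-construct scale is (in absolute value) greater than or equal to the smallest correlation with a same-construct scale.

2

Convergent (same construct = empathy): Scale A, Scale B.
Smallest convergent = 0.40. Discriminant |r|: 0.46, 0.17, 0.21, 0.77; count ≥ 0.40 → 2.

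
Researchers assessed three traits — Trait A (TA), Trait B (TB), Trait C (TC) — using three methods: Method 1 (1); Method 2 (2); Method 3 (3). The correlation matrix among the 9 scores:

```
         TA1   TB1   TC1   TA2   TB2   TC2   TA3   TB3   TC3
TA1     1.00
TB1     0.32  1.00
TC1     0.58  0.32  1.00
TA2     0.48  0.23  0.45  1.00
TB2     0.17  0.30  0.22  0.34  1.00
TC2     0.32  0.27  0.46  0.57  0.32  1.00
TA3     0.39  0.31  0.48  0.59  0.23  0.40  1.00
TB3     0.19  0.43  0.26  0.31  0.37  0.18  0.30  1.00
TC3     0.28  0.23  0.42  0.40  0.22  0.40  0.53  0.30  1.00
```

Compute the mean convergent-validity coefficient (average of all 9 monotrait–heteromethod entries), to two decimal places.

0.43

Convergent values: 0.48, 0.39, 0.59, 0.30, 0.43, 0.37, 0.46, 0.42, 0.40; mean = 3.84/9 = 0.43.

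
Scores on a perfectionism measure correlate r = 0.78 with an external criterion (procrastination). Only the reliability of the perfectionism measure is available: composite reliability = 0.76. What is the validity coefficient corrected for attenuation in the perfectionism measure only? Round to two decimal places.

0.89

Single correction: r_c = r_obs / √r_xx = 0.78 / √0.76 = 0.78 / 0.8718 ≈ 0.89.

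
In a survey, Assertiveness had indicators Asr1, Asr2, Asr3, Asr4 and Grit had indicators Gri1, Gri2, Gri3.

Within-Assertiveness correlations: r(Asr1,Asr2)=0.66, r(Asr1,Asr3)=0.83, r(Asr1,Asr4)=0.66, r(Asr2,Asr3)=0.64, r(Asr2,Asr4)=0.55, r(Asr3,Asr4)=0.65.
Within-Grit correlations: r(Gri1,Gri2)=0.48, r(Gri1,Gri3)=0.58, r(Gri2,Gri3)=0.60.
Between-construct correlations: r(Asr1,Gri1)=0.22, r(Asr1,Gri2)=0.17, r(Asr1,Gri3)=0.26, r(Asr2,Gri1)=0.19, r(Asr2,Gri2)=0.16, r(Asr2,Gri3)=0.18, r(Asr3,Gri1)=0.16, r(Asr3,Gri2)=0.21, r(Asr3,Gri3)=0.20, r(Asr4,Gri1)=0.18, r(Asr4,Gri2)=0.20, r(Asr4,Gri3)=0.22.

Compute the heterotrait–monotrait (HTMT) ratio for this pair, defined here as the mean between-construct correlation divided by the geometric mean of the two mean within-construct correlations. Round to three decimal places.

0.323

Mean between = 2.35/12 = 0.1958.
Mean within-Asr = 3.99/6 = 0.6650; mean within-Gri = 1.66/3 = 0.5533.
Geometric mean = √(0.6650 × 0.5533) = 0.6066.
HTMT = 0.1958 / 0.6066 = 0.323.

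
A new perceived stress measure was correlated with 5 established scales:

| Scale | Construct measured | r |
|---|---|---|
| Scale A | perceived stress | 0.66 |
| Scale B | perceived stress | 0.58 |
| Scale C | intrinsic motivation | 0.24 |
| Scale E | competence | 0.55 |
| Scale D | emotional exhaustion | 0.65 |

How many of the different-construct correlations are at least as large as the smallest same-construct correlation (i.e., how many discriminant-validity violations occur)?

Convergent (same construct = perceived stress): Scale A, Scale B.
Smallest convergent = 0.58. Discriminant values: 0.24, 0.55, 0.65; count ≥ 0.58 → 1.

1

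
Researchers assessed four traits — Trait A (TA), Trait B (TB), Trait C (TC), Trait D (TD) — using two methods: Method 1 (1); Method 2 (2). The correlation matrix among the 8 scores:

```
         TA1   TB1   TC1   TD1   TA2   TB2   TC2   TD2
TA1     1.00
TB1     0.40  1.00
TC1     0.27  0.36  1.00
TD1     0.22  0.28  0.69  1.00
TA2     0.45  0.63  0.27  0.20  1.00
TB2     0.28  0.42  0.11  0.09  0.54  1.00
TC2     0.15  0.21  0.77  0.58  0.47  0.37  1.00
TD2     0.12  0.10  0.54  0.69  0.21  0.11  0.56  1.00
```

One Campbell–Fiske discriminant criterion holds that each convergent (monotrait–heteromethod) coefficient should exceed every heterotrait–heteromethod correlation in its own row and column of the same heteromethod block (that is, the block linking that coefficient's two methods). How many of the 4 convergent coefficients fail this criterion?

2

Each convergent coefficient versus the relevant comparison correlations:
TA (methods 1·2): 0.45 vs {0.28, 0.63, 0.15, 0.27, 0.12, 0.20} → fail.
TB (methods 1·2): 0.42 vs {0.63, 0.28, 0.21, 0.11, 0.10, 0.09} → fail.
TC (methods 1·2): 0.77 vs {0.27, 0.15, 0.11, 0.21, 0.54, 0.58} → pass.
TD (methods 1·2): 0.69 vs {0.20, 0.12, 0.09, 0.10, 0.58, 0.54} → pass.
2 of 4 fail.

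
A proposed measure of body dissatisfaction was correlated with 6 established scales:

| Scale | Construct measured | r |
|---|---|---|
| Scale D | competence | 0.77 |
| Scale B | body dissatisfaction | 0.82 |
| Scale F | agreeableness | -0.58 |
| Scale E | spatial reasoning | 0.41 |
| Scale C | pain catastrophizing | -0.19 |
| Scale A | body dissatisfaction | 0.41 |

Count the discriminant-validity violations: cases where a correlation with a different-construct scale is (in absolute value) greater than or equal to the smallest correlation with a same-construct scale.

Convergent (same construct = body dissatisfaction): Scale B, Scale A.
Smallest convergent = 0.41. Discriminant |r|: 0.77, 0.58, 0.41, 0.19; count ≥ 0.41 → 3.

3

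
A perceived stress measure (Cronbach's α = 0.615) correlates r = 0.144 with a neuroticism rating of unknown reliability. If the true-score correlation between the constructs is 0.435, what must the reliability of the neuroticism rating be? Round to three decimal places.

0.178

r_true = r_obs / √(r_xx · r_yy) ⇒ 0.435 = 0.144 / √(0.615 · r_yy).
√(0.615 · r_yy) = 0.144 / 0.435 = 0.3310; 0.615 · r_yy = 0.1096; r_yy = 0.1096 / 0.615 ≈ 0.178.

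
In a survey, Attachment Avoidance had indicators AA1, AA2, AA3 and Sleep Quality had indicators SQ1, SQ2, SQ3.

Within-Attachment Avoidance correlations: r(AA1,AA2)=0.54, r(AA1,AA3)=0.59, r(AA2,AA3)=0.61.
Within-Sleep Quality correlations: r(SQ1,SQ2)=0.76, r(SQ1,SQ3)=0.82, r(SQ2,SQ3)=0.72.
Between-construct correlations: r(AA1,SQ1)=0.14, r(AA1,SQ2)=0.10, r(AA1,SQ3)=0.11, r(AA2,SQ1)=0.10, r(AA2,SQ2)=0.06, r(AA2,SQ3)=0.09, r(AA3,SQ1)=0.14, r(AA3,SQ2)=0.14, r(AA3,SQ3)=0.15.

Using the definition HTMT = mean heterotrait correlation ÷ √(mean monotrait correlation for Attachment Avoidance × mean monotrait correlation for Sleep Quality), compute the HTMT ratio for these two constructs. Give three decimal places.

0.172

Mean between = 1.03/9 = 0.1144.
Mean within-AA = 1.74/3 = 0.5800; mean within-SQ = 2.30/3 = 0.7667.
Geometric mean = √(0.5800 × 0.7667) = 0.6668.
HTMT = 0.1144 / 0.6668 = 0.172.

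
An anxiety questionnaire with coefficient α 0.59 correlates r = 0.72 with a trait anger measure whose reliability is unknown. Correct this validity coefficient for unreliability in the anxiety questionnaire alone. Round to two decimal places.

0.94

Single correction: r_c = r_obs / √r_xx = 0.72 / √0.59 = 0.72 / 0.7681 ≈ 0.94.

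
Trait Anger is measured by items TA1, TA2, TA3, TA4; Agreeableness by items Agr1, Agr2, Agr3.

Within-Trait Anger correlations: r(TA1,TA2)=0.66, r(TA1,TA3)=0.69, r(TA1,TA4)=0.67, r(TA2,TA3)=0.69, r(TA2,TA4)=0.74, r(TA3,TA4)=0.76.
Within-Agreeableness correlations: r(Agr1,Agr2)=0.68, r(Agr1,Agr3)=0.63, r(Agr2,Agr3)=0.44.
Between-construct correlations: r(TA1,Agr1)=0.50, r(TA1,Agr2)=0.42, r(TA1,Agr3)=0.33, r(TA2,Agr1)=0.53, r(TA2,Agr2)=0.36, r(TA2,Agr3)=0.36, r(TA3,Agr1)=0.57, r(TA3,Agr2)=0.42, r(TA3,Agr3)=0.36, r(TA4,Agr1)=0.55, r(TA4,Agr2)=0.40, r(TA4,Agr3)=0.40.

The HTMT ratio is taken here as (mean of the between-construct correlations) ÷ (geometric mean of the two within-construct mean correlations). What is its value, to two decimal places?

0.68

Mean between = 5.20/12 = 0.4333.
Mean within-TA = 4.21/6 = 0.7017; mean within-Agr = 1.75/3 = 0.5833.
Geometric mean = √(0.7017 × 0.5833) = 0.6398.
HTMT = 0.4333 / 0.6398 = 0.68.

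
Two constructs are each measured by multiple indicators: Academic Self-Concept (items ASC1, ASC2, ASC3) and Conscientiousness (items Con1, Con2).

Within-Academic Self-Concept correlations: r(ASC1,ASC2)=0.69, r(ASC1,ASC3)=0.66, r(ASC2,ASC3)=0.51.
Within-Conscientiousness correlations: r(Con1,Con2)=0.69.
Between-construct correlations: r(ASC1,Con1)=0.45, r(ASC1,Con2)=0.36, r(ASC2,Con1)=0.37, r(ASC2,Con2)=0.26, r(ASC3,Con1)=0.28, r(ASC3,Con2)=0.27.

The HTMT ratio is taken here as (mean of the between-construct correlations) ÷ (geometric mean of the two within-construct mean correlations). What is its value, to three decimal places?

0.507

Mean between = 1.99/6 = 0.3317.
Mean within-ASC = 1.86/3 = 0.6200; mean within-Con = 0.69/1 = 0.6900.
Geometric mean = √(0.6200 × 0.6900) = 0.6541.
HTMT = 0.3317 / 0.6541 = 0.507.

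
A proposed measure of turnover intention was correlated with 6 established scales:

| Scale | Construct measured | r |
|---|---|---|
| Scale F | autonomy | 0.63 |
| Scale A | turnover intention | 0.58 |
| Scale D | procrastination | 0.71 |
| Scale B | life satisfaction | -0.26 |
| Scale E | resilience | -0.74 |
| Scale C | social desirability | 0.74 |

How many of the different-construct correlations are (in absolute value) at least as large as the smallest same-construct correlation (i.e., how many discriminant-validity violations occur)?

4

Convergent (same construct = turnover intention): Scale A.
Smallest convergent = 0.58. Discriminant |r|: 0.63, 0.71, 0.26, 0.74, 0.74; count ≥ 0.58 → 4.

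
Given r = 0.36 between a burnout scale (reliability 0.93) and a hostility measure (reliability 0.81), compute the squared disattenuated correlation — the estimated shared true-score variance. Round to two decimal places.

0.17

Disattenuated r = 0.36 / √(0.93 × 0.81) = 0.36 / 0.8679 = 0.4148.
Shared true-score variance = 0.4148² = 0.1721 ≈ 0.17.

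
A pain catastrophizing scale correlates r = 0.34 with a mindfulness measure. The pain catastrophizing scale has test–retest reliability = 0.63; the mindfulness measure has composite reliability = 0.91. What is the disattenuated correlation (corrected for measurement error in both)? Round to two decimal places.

r_true = r_obs / √(r_xx · r_yy) = 0.34 / √(0.63 × 0.91) = 0.34 / √0.5733 = 0.34 / 0.7572 ≈ 0.45.

0.45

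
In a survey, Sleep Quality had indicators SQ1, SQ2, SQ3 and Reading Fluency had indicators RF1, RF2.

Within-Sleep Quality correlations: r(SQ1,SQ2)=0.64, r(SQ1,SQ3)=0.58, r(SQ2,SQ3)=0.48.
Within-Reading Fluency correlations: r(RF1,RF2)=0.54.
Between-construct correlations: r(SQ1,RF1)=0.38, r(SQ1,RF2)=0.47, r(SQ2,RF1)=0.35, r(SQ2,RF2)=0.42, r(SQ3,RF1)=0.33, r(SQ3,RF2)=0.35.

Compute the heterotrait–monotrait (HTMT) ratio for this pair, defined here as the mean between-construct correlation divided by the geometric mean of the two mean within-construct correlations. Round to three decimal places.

0.693

Mean heterotrait r = 2.30/6 = 0.3833.
Mean within-SQ = 1.70/3 = 0.5667; mean within-RF = 0.54/1 = 0.5400.
Geometric mean = √(0.5667 × 0.5400) = 0.5532.
HTMT = 0.3833 / 0.5532 = 0.693.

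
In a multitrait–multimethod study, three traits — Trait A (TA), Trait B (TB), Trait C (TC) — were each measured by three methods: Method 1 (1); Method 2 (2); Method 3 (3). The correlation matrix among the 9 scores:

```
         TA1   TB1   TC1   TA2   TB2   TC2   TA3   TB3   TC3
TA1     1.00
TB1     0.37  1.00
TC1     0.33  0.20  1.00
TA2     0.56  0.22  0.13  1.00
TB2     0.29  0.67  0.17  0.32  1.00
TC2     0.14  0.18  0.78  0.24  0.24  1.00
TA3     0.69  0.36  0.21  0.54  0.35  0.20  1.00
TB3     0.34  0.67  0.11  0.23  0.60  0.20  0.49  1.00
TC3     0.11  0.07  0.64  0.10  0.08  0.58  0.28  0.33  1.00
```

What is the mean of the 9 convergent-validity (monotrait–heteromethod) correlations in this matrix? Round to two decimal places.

0.64

Convergent values: 0.56, 0.69, 0.54, 0.67, 0.67, 0.60, 0.78, 0.64, 0.58; mean = 5.73/9 = 0.64.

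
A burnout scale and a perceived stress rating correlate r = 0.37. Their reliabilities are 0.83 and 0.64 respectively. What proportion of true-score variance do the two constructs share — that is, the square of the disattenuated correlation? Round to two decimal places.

Disattenuated r = 0.37 / √(0.83 × 0.64) = 0.37 / 0.7288 = 0.5077.
Shared true-score variance = 0.5077² = 0.2578 ≈ 0.26.

0.26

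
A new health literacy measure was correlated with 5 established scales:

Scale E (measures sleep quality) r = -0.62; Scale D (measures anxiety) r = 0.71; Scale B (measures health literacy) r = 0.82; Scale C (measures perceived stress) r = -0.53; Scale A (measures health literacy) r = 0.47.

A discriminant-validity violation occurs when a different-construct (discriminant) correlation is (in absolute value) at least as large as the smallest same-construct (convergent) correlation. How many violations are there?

3

Convergent (same construct = health literacy): Scale B, Scale A.
Smallest convergent = 0.47. Discriminant |r|: 0.62, 0.71, 0.53; count ≥ 0.47 → 3.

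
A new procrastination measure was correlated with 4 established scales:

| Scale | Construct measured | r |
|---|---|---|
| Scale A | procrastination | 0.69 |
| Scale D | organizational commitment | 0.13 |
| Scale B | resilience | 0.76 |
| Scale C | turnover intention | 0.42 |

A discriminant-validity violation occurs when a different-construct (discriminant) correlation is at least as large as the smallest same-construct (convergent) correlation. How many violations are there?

Convergent (same construct = procrastination): Scale A.
Smallest convergent = 0.69. Discriminant values: 0.13, 0.76, 0.42; count ≥ 0.69 → 1.

1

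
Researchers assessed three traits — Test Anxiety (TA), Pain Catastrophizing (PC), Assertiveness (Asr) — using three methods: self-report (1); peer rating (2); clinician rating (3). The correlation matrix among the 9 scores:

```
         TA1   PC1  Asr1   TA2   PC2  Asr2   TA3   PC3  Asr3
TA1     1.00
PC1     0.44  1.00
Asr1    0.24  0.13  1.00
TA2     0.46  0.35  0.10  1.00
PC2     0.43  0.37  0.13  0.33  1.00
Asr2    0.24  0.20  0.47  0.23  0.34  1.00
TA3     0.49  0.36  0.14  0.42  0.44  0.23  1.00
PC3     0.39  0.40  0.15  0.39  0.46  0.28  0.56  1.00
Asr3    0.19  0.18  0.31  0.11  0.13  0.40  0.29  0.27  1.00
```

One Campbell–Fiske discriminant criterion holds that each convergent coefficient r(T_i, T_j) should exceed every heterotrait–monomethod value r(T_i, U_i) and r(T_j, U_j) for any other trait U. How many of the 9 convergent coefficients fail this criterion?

Each convergent coefficient versus the relevant comparison correlations:
TA (methods 1·2): 0.46 vs {0.44, 0.33, 0.24, 0.23} → pass.
TA (methods 1·3): 0.49 vs {0.44, 0.56, 0.24, 0.29} → fail.
TA (methods 2·3): 0.42 vs {0.33, 0.56, 0.23, 0.29} → fail.
PC (methods 1·2): 0.37 vs {0.44, 0.33, 0.13, 0.34} → fail.
PC (methods 1·3): 0.40 vs {0.44, 0.56, 0.13, 0.27} → fail.
PC (methods 2·3): 0.46 vs {0.33, 0.56, 0.34, 0.27} → fail.
Asr (methods 1·2): 0.47 vs {0.24, 0.23, 0.13, 0.34} → pass.
Asr (methods 1·3): 0.31 vs {0.24, 0.29, 0.13, 0.27} → pass.
Asr (methods 2·3): 0.40 vs {0.23, 0.29, 0.34, 0.27} → pass.
5 of 9 fail.

5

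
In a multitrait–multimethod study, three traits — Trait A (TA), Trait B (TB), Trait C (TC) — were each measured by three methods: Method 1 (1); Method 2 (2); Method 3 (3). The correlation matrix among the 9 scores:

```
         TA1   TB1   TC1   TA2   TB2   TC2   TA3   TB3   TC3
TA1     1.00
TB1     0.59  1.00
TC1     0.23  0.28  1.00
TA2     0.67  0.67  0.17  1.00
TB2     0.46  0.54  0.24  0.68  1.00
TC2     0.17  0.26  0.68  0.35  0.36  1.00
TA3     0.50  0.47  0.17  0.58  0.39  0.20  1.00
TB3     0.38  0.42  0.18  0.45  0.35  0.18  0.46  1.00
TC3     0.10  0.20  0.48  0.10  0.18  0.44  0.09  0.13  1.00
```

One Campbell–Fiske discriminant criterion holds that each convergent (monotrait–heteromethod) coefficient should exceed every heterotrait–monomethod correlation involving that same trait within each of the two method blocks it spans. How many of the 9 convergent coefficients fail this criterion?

Each convergent coefficient versus the relevant comparison correlations:
TA (methods 1·2): 0.67 vs {0.59, 0.68, 0.23, 0.35} → fail.
TA (methods 1·3): 0.50 vs {0.59, 0.46, 0.23, 0.09} → fail.
TA (methods 2·3): 0.58 vs {0.68, 0.46, 0.35, 0.09} → fail.
TB (methods 1·2): 0.54 vs {0.59, 0.68, 0.28, 0.36} → fail.
TB (methods 1·3): 0.42 vs {0.59, 0.46, 0.28, 0.13} → fail.
TB (methods 2·3): 0.35 vs {0.68, 0.46, 0.36, 0.13} → fail.
TC (methods 1·2): 0.68 vs {0.23, 0.35, 0.28, 0.36} → pass.
TC (methods 1·3): 0.48 vs {0.23, 0.09, 0.28, 0.13} → pass.
TC (methods 2·3): 0.44 vs {0.35, 0.09, 0.36, 0.13} → pass.
6 of 9 fail.

6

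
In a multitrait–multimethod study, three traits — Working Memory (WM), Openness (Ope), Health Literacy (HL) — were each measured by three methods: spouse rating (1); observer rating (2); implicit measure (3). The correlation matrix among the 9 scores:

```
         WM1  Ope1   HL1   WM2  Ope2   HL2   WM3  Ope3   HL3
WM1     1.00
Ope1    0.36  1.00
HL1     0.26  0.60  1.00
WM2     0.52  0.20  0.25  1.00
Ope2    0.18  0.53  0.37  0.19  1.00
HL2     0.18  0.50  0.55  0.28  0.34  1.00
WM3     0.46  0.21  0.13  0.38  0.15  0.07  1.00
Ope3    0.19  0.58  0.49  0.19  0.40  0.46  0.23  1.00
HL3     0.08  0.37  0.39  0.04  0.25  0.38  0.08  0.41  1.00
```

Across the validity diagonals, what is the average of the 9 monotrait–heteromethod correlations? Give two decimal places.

Convergent values: 0.52, 0.46, 0.38, 0.53, 0.58, 0.40, 0.55, 0.39, 0.38; mean = 4.19/9 = 0.47.

0.47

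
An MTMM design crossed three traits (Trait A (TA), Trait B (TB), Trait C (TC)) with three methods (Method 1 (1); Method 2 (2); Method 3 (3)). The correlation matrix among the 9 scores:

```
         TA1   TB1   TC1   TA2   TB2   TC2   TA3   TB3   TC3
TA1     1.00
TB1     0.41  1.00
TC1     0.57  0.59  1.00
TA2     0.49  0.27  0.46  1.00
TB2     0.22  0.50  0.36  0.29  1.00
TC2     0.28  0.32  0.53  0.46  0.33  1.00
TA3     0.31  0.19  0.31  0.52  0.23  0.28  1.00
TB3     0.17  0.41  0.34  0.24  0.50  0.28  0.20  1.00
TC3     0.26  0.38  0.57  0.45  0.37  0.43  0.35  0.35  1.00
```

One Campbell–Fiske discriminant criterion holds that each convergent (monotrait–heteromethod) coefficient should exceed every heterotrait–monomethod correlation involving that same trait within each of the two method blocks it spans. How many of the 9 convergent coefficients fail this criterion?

Checking each validity diagonal entry against its comparison values:
TA (methods 1·2): 0.49 vs {0.41, 0.29, 0.57, 0.46} → fail.
TA (methods 1·3): 0.31 vs {0.41, 0.20, 0.57, 0.35} → fail.
TA (methods 2·3): 0.52 vs {0.29, 0.20, 0.46, 0.35} → pass.
TB (methods 1·2): 0.50 vs {0.41, 0.29, 0.59, 0.33} → fail.
TB (methods 1·3): 0.41 vs {0.41, 0.20, 0.59, 0.35} → fail.
TB (methods 2·3): 0.50 vs {0.29, 0.20, 0.33, 0.35} → pass.
TC (methods 1·2): 0.53 vs {0.57, 0.46, 0.59, 0.33} → fail.
TC (methods 1·3): 0.57 vs {0.57, 0.35, 0.59, 0.35} → fail.
TC (methods 2·3): 0.43 vs {0.46, 0.35, 0.33, 0.35} → fail.
7 of 9 fail.

7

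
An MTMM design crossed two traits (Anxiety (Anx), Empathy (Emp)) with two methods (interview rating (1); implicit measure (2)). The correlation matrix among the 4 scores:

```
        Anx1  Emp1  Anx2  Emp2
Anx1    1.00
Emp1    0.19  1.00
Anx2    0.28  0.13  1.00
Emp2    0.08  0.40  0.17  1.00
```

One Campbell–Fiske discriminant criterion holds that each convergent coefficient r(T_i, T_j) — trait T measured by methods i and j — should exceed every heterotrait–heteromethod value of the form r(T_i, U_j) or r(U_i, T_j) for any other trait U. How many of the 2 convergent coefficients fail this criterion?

0

Each convergent coefficient versus the relevant comparison correlations:
Anx (methods 1·2): 0.28 vs {0.08, 0.13} → pass.
Emp (methods 1·2): 0.40 vs {0.13, 0.08} → pass.
0 of 2 fail.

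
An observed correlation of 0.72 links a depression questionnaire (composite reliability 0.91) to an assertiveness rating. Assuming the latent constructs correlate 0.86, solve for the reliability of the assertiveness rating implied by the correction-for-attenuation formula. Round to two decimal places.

0.77

r_true = r_obs / √(r_xx · r_yy) ⇒ 0.86 = 0.72 / √(0.91 · r_yy).
√(0.91 · r_yy) = 0.72 / 0.86 = 0.8372; 0.91 · r_yy = 0.7009; r_yy = 0.7009 / 0.91 ≈ 0.77.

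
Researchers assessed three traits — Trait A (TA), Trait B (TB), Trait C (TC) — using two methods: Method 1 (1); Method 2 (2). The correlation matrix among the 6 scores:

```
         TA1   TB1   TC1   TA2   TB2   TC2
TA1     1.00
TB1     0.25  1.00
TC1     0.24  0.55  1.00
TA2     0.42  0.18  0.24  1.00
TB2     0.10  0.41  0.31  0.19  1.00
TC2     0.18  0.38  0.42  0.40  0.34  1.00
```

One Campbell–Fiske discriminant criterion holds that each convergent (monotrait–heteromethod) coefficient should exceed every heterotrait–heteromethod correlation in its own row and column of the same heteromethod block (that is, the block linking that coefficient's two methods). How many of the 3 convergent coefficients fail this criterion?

0

Checking each validity diagonal entry against its comparison values:
TA (methods 1·2): 0.42 vs {0.10, 0.18, 0.18, 0.24} → pass.
TB (methods 1·2): 0.41 vs {0.18, 0.10, 0.38, 0.31} → pass.
TC (methods 1·2): 0.42 vs {0.24, 0.18, 0.31, 0.38} → pass.
0 of 3 fail.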